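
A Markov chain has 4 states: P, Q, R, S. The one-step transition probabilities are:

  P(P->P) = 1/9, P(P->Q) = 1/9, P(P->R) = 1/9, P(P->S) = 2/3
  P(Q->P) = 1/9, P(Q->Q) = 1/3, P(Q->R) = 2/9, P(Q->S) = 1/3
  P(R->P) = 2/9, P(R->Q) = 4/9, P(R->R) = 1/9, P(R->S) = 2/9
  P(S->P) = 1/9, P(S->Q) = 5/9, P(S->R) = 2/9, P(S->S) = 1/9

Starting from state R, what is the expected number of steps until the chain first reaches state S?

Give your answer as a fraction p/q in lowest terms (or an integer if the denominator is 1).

Answer: 873/292

Derivation:
Let h_i = expected steps to first reach S from state i.
Boundary: h_S = 0.
First-step equations for the other states:
  h_P = 1 + 1/9*h_P + 1/9*h_Q + 1/9*h_R + 2/3*h_S
  h_Q = 1 + 1/9*h_P + 1/3*h_Q + 2/9*h_R + 1/3*h_S
  h_R = 1 + 2/9*h_P + 4/9*h_Q + 1/9*h_R + 2/9*h_S

Substituting h_S = 0 and rearranging gives the linear system (I - Q) h = 1:
  [8/9, -1/9, -1/9] . (h_P, h_Q, h_R) = 1
  [-1/9, 2/3, -2/9] . (h_P, h_Q, h_R) = 1
  [-2/9, -4/9, 8/9] . (h_P, h_Q, h_R) = 1

Solving yields:
  h_P = 135/73
  h_Q = 819/292
  h_R = 873/292

Starting state is R, so the expected hitting time is h_R = 873/292.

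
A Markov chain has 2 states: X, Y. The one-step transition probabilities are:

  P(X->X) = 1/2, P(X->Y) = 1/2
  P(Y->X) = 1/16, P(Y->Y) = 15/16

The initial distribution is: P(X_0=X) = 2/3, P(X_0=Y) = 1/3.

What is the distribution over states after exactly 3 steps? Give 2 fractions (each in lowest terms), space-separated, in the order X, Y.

Answer: 1937/12288 10351/12288

Derivation:
Propagating the distribution step by step (d_{t+1} = d_t * P):
d_0 = (X=2/3, Y=1/3)
  d_1[X] = 2/3*1/2 + 1/3*1/16 = 17/48
  d_1[Y] = 2/3*1/2 + 1/3*15/16 = 31/48
d_1 = (X=17/48, Y=31/48)
  d_2[X] = 17/48*1/2 + 31/48*1/16 = 167/768
  d_2[Y] = 17/48*1/2 + 31/48*15/16 = 601/768
d_2 = (X=167/768, Y=601/768)
  d_3[X] = 167/768*1/2 + 601/768*1/16 = 1937/12288
  d_3[Y] = 167/768*1/2 + 601/768*15/16 = 10351/12288
d_3 = (X=1937/12288, Y=10351/12288)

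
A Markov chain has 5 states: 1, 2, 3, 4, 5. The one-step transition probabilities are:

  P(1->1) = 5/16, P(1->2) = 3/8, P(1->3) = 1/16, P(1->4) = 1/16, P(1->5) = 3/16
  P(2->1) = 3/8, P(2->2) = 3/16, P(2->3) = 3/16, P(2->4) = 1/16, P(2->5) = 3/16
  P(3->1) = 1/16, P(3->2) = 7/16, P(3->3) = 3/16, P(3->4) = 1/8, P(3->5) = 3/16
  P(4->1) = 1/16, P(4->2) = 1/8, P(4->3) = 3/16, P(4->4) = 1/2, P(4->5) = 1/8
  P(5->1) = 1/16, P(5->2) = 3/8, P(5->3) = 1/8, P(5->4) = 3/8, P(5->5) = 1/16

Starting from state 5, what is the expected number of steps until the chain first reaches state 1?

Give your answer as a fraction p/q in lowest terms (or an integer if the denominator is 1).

Answer: 19952/2897

Derivation:
Let h_i = expected steps to first reach 1 from state i.
Boundary: h_1 = 0.
First-step equations for the other states:
  h_2 = 1 + 3/8*h_1 + 3/16*h_2 + 3/16*h_3 + 1/16*h_4 + 3/16*h_5
  h_3 = 1 + 1/16*h_1 + 7/16*h_2 + 3/16*h_3 + 1/8*h_4 + 3/16*h_5
  h_4 = 1 + 1/16*h_1 + 1/8*h_2 + 3/16*h_3 + 1/2*h_4 + 1/8*h_5
  h_5 = 1 + 1/16*h_1 + 3/8*h_2 + 1/8*h_3 + 3/8*h_4 + 1/16*h_5

Substituting h_1 = 0 and rearranging gives the linear system (I - Q) h = 1:
  [13/16, -3/16, -1/16, -3/16] . (h_2, h_3, h_4, h_5) = 1
  [-7/16, 13/16, -1/8, -3/16] . (h_2, h_3, h_4, h_5) = 1
  [-1/8, -3/16, 1/2, -1/8] . (h_2, h_3, h_4, h_5) = 1
  [-3/8, -1/8, -3/8, 15/16] . (h_2, h_3, h_4, h_5) = 1

Solving yields:
  h_2 = 42736/8691
  h_3 = 19152/2897
  h_4 = 64576/8691
  h_5 = 19952/2897

Starting state is 5, so the expected hitting time is h_5 = 19952/2897.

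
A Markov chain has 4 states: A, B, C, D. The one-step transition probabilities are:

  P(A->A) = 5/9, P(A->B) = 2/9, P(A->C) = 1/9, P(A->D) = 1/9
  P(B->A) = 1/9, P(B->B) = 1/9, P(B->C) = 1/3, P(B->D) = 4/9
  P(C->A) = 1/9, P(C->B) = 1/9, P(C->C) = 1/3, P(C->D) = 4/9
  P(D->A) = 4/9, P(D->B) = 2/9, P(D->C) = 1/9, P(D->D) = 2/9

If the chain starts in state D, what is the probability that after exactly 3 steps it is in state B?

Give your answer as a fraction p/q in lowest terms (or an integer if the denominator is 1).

Answer: 44/243

Derivation:
Computing P^3 by repeated multiplication:
P^1 =
  A: [5/9, 2/9, 1/9, 1/9]
  B: [1/9, 1/9, 1/3, 4/9]
  C: [1/9, 1/9, 1/3, 4/9]
  D: [4/9, 2/9, 1/9, 2/9]
P^2 =
  A: [32/81, 5/27, 5/27, 19/81]
  B: [25/81, 14/81, 17/81, 25/81]
  C: [25/81, 14/81, 17/81, 25/81]
  D: [31/81, 5/27, 5/27, 20/81]
P^3 =
  A: [266/729, 44/243, 47/243, 190/729]
  B: [256/729, 131/729, 143/729, 199/729]
  C: [256/729, 131/729, 143/729, 199/729]
  D: [265/729, 44/243, 47/243, 191/729]

(P^3)[D -> B] = 44/243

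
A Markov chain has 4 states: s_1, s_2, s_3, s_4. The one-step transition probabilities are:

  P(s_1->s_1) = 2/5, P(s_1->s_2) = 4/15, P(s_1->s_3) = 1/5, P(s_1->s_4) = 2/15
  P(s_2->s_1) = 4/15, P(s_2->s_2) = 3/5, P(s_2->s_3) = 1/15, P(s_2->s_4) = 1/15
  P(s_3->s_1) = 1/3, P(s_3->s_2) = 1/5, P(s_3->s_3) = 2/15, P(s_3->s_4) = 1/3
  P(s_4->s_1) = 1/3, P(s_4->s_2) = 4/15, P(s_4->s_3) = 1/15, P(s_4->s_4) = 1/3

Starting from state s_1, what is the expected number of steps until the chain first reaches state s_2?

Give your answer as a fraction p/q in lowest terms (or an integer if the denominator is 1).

Answer: 297/76

Derivation:
Let h_i = expected steps to first reach s_2 from state i.
Boundary: h_s_2 = 0.
First-step equations for the other states:
  h_s_1 = 1 + 2/5*h_s_1 + 4/15*h_s_2 + 1/5*h_s_3 + 2/15*h_s_4
  h_s_3 = 1 + 1/3*h_s_1 + 1/5*h_s_2 + 2/15*h_s_3 + 1/3*h_s_4
  h_s_4 = 1 + 1/3*h_s_1 + 4/15*h_s_2 + 1/15*h_s_3 + 1/3*h_s_4

Substituting h_s_2 = 0 and rearranging gives the linear system (I - Q) h = 1:
  [3/5, -1/5, -2/15] . (h_s_1, h_s_3, h_s_4) = 1
  [-1/3, 13/15, -1/3] . (h_s_1, h_s_3, h_s_4) = 1
  [-1/3, -1/15, 2/3] . (h_s_1, h_s_3, h_s_4) = 1

Solving yields:
  h_s_1 = 297/76
  h_s_3 = 315/76
  h_s_4 = 147/38

Starting state is s_1, so the expected hitting time is h_s_1 = 297/76.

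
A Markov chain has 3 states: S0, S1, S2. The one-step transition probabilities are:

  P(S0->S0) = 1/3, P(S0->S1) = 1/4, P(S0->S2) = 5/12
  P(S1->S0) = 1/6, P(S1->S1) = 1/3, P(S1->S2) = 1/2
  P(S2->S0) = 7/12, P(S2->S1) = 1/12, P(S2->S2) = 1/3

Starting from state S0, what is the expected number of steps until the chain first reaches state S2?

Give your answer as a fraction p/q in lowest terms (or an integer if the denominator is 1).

Let h_i = expected steps to first reach S2 from state i.
Boundary: h_S2 = 0.
First-step equations for the other states:
  h_S0 = 1 + 1/3*h_S0 + 1/4*h_S1 + 5/12*h_S2
  h_S1 = 1 + 1/6*h_S0 + 1/3*h_S1 + 1/2*h_S2

Substituting h_S2 = 0 and rearranging gives the linear system (I - Q) h = 1:
  [2/3, -1/4] . (h_S0, h_S1) = 1
  [-1/6, 2/3] . (h_S0, h_S1) = 1

Solving yields:
  h_S0 = 66/29
  h_S1 = 60/29

Starting state is S0, so the expected hitting time is h_S0 = 66/29.

Answer: 66/29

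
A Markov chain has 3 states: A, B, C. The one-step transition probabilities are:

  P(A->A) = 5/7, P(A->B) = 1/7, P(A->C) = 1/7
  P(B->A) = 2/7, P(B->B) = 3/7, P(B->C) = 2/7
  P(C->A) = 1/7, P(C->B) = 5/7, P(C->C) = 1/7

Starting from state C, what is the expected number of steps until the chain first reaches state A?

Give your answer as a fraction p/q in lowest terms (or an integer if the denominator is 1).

Answer: 9/2

Derivation:
Let h_i = expected steps to first reach A from state i.
Boundary: h_A = 0.
First-step equations for the other states:
  h_B = 1 + 2/7*h_A + 3/7*h_B + 2/7*h_C
  h_C = 1 + 1/7*h_A + 5/7*h_B + 1/7*h_C

Substituting h_A = 0 and rearranging gives the linear system (I - Q) h = 1:
  [4/7, -2/7] . (h_B, h_C) = 1
  [-5/7, 6/7] . (h_B, h_C) = 1

Solving yields:
  h_B = 4
  h_C = 9/2

Starting state is C, so the expected hitting time is h_C = 9/2.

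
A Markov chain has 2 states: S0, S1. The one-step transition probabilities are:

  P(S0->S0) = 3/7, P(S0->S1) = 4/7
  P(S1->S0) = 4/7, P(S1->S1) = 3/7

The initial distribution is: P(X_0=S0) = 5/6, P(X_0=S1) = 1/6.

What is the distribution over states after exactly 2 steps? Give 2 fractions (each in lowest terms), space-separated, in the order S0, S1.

Propagating the distribution step by step (d_{t+1} = d_t * P):
d_0 = (S0=5/6, S1=1/6)
  d_1[S0] = 5/6*3/7 + 1/6*4/7 = 19/42
  d_1[S1] = 5/6*4/7 + 1/6*3/7 = 23/42
d_1 = (S0=19/42, S1=23/42)
  d_2[S0] = 19/42*3/7 + 23/42*4/7 = 149/294
  d_2[S1] = 19/42*4/7 + 23/42*3/7 = 145/294
d_2 = (S0=149/294, S1=145/294)

Answer: 149/294 145/294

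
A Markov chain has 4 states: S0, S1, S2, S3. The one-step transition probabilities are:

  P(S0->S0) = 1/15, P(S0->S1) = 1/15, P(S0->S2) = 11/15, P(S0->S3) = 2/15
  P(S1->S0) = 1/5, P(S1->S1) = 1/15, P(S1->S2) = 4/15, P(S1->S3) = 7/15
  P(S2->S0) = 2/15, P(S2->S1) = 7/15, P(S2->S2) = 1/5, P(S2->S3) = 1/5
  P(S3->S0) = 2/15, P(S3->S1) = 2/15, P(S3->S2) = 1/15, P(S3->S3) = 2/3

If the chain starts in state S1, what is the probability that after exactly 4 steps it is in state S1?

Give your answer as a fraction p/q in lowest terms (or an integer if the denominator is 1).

Answer: 9401/50625

Derivation:
Computing P^4 by repeated multiplication:
P^1 =
  S0: [1/15, 1/15, 11/15, 2/15]
  S1: [1/5, 1/15, 4/15, 7/15]
  S2: [2/15, 7/15, 1/5, 1/5]
  S3: [2/15, 2/15, 1/15, 2/3]
P^2 =
  S0: [2/15, 83/225, 2/9, 62/225]
  S1: [28/225, 46/225, 56/225, 19/45]
  S2: [7/45, 4/25, 62/225, 92/225]
  S3: [2/15, 31/225, 43/225, 121/225]
P^3 =
  S0: [503/3375, 587/3375, 874/3375, 1411/3375]
  S1: [52/375, 656/3375, 151/675, 1496/3375]
  S2: [451/3375, 689/3375, 269/1125, 476/1125]
  S3: [451/3375, 604/3375, 704/3375, 1616/3375]
P^4 =
  S0: [2278/16875, 2006/10125, 11914/50625, 21847/50625]
  S1: [6938/50625, 9401/50625, 11533/50625, 22753/50625]
  S2: [6988/50625, 643/3375, 11566/50625, 22426/50625]
  S3: [767/5625, 1843/10125, 2221/10125, 23402/50625]

(P^4)[S1 -> S1] = 9401/50625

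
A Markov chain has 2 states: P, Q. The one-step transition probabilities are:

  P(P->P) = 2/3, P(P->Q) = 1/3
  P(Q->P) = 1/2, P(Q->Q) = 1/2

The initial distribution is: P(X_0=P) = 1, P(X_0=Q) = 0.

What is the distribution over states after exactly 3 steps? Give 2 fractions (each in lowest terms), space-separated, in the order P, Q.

Propagating the distribution step by step (d_{t+1} = d_t * P):
d_0 = (P=1, Q=0)
  d_1[P] = 1*2/3 + 0*1/2 = 2/3
  d_1[Q] = 1*1/3 + 0*1/2 = 1/3
d_1 = (P=2/3, Q=1/3)
  d_2[P] = 2/3*2/3 + 1/3*1/2 = 11/18
  d_2[Q] = 2/3*1/3 + 1/3*1/2 = 7/18
d_2 = (P=11/18, Q=7/18)
  d_3[P] = 11/18*2/3 + 7/18*1/2 = 65/108
  d_3[Q] = 11/18*1/3 + 7/18*1/2 = 43/108
d_3 = (P=65/108, Q=43/108)

Answer: 65/108 43/108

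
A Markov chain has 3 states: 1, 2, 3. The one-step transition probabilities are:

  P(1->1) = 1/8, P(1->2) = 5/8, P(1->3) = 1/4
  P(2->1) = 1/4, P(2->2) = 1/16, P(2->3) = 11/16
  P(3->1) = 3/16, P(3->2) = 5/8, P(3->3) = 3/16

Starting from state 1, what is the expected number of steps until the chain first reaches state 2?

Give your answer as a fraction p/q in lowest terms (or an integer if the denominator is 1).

Answer: 8/5

Derivation:
Let h_i = expected steps to first reach 2 from state i.
Boundary: h_2 = 0.
First-step equations for the other states:
  h_1 = 1 + 1/8*h_1 + 5/8*h_2 + 1/4*h_3
  h_3 = 1 + 3/16*h_1 + 5/8*h_2 + 3/16*h_3

Substituting h_2 = 0 and rearranging gives the linear system (I - Q) h = 1:
  [7/8, -1/4] . (h_1, h_3) = 1
  [-3/16, 13/16] . (h_1, h_3) = 1

Solving yields:
  h_1 = 8/5
  h_3 = 8/5

Starting state is 1, so the expected hitting time is h_1 = 8/5.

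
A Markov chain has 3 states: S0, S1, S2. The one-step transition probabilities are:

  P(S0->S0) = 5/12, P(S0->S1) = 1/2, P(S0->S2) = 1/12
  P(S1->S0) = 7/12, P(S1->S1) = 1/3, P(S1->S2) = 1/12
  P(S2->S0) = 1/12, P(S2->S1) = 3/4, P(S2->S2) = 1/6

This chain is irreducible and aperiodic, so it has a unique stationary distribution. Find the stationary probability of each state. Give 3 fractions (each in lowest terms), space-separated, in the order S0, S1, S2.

Answer: 71/154 69/154 1/11

Derivation:
The stationary distribution satisfies pi = pi * P, i.e.:
  pi_S0 = 5/12*pi_S0 + 7/12*pi_S1 + 1/12*pi_S2
  pi_S1 = 1/2*pi_S0 + 1/3*pi_S1 + 3/4*pi_S2
  pi_S2 = 1/12*pi_S0 + 1/12*pi_S1 + 1/6*pi_S2
with normalization: pi_S0 + pi_S1 + pi_S2 = 1.

Using the first 2 balance equations plus normalization, the linear system A*pi = b is:
  [-7/12, 7/12, 1/12] . pi = 0
  [1/2, -2/3, 3/4] . pi = 0
  [1, 1, 1] . pi = 1

Solving yields:
  pi_S0 = 71/154
  pi_S1 = 69/154
  pi_S2 = 1/11

Verification (pi * P):
  71/154*5/12 + 69/154*7/12 + 1/11*1/12 = 71/154 = pi_S0  (ok)
  71/154*1/2 + 69/154*1/3 + 1/11*3/4 = 69/154 = pi_S1  (ok)
  71/154*1/12 + 69/154*1/12 + 1/11*1/6 = 1/11 = pi_S2  (ok)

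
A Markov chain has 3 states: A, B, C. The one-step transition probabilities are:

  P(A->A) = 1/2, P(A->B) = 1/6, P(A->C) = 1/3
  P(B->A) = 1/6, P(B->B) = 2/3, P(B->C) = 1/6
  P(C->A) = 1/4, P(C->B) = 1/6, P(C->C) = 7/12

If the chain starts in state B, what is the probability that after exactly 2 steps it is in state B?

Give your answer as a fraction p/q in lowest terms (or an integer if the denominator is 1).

Answer: 1/2

Derivation:
Computing P^2 by repeated multiplication:
P^1 =
  A: [1/2, 1/6, 1/3]
  B: [1/6, 2/3, 1/6]
  C: [1/4, 1/6, 7/12]
P^2 =
  A: [13/36, 1/4, 7/18]
  B: [17/72, 1/2, 19/72]
  C: [43/144, 1/4, 65/144]

(P^2)[B -> B] = 1/2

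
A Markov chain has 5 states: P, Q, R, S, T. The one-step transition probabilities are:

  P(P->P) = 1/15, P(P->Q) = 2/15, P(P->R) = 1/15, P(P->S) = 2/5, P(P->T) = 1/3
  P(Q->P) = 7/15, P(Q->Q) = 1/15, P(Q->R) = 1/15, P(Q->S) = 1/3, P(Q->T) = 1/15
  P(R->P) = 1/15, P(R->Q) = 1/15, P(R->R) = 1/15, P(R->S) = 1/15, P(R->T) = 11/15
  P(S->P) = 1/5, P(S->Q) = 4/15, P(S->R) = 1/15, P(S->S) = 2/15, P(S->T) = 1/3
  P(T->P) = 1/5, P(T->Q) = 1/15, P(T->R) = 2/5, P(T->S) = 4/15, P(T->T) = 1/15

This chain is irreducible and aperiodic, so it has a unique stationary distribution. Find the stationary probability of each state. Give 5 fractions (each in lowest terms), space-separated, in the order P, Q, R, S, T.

The stationary distribution satisfies pi = pi * P, i.e.:
  pi_P = 1/15*pi_P + 7/15*pi_Q + 1/15*pi_R + 1/5*pi_S + 1/5*pi_T
  pi_Q = 2/15*pi_P + 1/15*pi_Q + 1/15*pi_R + 4/15*pi_S + 1/15*pi_T
  pi_R = 1/15*pi_P + 1/15*pi_Q + 1/15*pi_R + 1/15*pi_S + 2/5*pi_T
  pi_S = 2/5*pi_P + 1/3*pi_Q + 1/15*pi_R + 2/15*pi_S + 4/15*pi_T
  pi_T = 1/3*pi_P + 1/15*pi_Q + 11/15*pi_R + 1/3*pi_S + 1/15*pi_T
with normalization: pi_P + pi_Q + pi_R + pi_S + pi_T = 1.

Using the first 4 balance equations plus normalization, the linear system A*pi = b is:
  [-14/15, 7/15, 1/15, 1/5, 1/5] . pi = 0
  [2/15, -14/15, 1/15, 4/15, 1/15] . pi = 0
  [1/15, 1/15, -14/15, 1/15, 2/5] . pi = 0
  [2/5, 1/3, 1/15, -13/15, 4/15] . pi = 0
  [1, 1, 1, 1, 1] . pi = 1

Solving yields:
  pi_P = 1423/7607
  pi_Q = 9611/76070
  pi_R = 6186/38035
  pi_S = 3591/15214
  pi_T = 10951/38035

Verification (pi * P):
  1423/7607*1/15 + 9611/76070*7/15 + 6186/38035*1/15 + 3591/15214*1/5 + 10951/38035*1/5 = 1423/7607 = pi_P  (ok)
  1423/7607*2/15 + 9611/76070*1/15 + 6186/38035*1/15 + 3591/15214*4/15 + 10951/38035*1/15 = 9611/76070 = pi_Q  (ok)
  1423/7607*1/15 + 9611/76070*1/15 + 6186/38035*1/15 + 3591/15214*1/15 + 10951/38035*2/5 = 6186/38035 = pi_R  (ok)
  1423/7607*2/5 + 9611/76070*1/3 + 6186/38035*1/15 + 3591/15214*2/15 + 10951/38035*4/15 = 3591/15214 = pi_S  (ok)
  1423/7607*1/3 + 9611/76070*1/15 + 6186/38035*11/15 + 3591/15214*1/3 + 10951/38035*1/15 = 10951/38035 = pi_T  (ok)

Answer: 1423/7607 9611/76070 6186/38035 3591/15214 10951/38035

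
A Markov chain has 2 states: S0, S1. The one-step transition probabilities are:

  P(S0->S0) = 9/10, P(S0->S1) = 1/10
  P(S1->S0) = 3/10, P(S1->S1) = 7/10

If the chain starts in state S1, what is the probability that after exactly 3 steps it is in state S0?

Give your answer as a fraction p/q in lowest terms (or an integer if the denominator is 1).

Computing P^3 by repeated multiplication:
P^1 =
  S0: [9/10, 1/10]
  S1: [3/10, 7/10]
P^2 =
  S0: [21/25, 4/25]
  S1: [12/25, 13/25]
P^3 =
  S0: [201/250, 49/250]
  S1: [147/250, 103/250]

(P^3)[S1 -> S0] = 147/250

Answer: 147/250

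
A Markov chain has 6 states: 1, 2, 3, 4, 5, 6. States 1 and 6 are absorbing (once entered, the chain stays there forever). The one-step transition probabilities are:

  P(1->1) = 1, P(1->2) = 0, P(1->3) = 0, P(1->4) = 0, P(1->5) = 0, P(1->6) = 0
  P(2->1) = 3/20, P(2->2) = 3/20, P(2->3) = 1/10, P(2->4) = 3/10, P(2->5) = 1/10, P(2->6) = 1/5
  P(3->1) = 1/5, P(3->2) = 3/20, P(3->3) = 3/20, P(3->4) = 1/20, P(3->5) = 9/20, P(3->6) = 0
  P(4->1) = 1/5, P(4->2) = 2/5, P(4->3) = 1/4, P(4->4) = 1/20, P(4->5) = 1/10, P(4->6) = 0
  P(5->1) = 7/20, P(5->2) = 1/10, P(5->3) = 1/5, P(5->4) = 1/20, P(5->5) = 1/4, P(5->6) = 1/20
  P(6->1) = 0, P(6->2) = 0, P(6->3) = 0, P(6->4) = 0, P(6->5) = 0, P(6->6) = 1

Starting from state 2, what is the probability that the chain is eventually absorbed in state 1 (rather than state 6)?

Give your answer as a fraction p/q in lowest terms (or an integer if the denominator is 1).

Let a_i = P(absorbed in 1 | start in state i).
Boundary conditions: a_1 = 1, a_6 = 0.
For each transient state i, a_i = sum_j P(i->j) * a_j:
  a_2 = 3/20*a_1 + 3/20*a_2 + 1/10*a_3 + 3/10*a_4 + 1/10*a_5 + 1/5*a_6
  a_3 = 1/5*a_1 + 3/20*a_2 + 3/20*a_3 + 1/20*a_4 + 9/20*a_5 + 0*a_6
  a_4 = 1/5*a_1 + 2/5*a_2 + 1/4*a_3 + 1/20*a_4 + 1/10*a_5 + 0*a_6
  a_5 = 7/20*a_1 + 1/10*a_2 + 1/5*a_3 + 1/20*a_4 + 1/4*a_5 + 1/20*a_6

Substituting a_1 = 1 and a_6 = 0, rearrange to (I - Q) a = r where r[i] = P(i -> 1):
  [17/20, -1/10, -3/10, -1/10] . (a_2, a_3, a_4, a_5) = 3/20
  [-3/20, 17/20, -1/20, -9/20] . (a_2, a_3, a_4, a_5) = 1/5
  [-2/5, -1/4, 19/20, -1/10] . (a_2, a_3, a_4, a_5) = 1/5
  [-1/10, -1/5, -1/20, 3/4] . (a_2, a_3, a_4, a_5) = 7/20

Solving yields:
  a_2 = 32709/50161
  a_3 = 41938/50161
  a_4 = 39748/50161
  a_5 = 41603/50161

Starting state is 2, so the absorption probability is a_2 = 32709/50161.

Answer: 32709/50161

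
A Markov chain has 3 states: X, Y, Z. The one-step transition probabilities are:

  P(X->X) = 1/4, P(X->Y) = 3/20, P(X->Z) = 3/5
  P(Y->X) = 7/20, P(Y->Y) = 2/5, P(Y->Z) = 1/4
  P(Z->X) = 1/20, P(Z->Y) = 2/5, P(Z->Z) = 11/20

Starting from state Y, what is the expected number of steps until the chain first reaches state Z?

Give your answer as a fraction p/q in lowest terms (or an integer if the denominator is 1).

Let h_i = expected steps to first reach Z from state i.
Boundary: h_Z = 0.
First-step equations for the other states:
  h_X = 1 + 1/4*h_X + 3/20*h_Y + 3/5*h_Z
  h_Y = 1 + 7/20*h_X + 2/5*h_Y + 1/4*h_Z

Substituting h_Z = 0 and rearranging gives the linear system (I - Q) h = 1:
  [3/4, -3/20] . (h_X, h_Y) = 1
  [-7/20, 3/5] . (h_X, h_Y) = 1

Solving yields:
  h_X = 100/53
  h_Y = 440/159

Starting state is Y, so the expected hitting time is h_Y = 440/159.

Answer: 440/159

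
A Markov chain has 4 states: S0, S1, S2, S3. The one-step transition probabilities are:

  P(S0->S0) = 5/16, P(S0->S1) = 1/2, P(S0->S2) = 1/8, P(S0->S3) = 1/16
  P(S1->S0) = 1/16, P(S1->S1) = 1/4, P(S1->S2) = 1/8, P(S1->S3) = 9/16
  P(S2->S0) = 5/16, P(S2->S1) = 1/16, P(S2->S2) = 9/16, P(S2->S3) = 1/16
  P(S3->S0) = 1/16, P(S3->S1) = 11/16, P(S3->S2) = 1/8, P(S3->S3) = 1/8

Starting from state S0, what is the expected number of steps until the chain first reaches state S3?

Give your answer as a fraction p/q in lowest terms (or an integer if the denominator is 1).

Let h_i = expected steps to first reach S3 from state i.
Boundary: h_S3 = 0.
First-step equations for the other states:
  h_S0 = 1 + 5/16*h_S0 + 1/2*h_S1 + 1/8*h_S2 + 1/16*h_S3
  h_S1 = 1 + 1/16*h_S0 + 1/4*h_S1 + 1/8*h_S2 + 9/16*h_S3
  h_S2 = 1 + 5/16*h_S0 + 1/16*h_S1 + 9/16*h_S2 + 1/16*h_S3

Substituting h_S3 = 0 and rearranging gives the linear system (I - Q) h = 1:
  [11/16, -1/2, -1/8] . (h_S0, h_S1, h_S2) = 1
  [-1/16, 3/4, -1/8] . (h_S0, h_S1, h_S2) = 1
  [-5/16, -1/16, 7/16] . (h_S0, h_S1, h_S2) = 1

Solving yields:
  h_S0 = 720/161
  h_S1 = 432/161
  h_S2 = 944/161

Starting state is S0, so the expected hitting time is h_S0 = 720/161.

Answer: 720/161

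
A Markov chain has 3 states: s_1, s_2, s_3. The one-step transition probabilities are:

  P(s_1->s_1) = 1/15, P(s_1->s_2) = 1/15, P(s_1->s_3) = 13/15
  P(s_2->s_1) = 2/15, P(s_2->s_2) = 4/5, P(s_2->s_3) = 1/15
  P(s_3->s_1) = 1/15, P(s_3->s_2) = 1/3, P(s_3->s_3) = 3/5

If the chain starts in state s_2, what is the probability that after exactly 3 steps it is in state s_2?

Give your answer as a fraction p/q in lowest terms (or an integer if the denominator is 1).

Computing P^3 by repeated multiplication:
P^1 =
  s_1: [1/15, 1/15, 13/15]
  s_2: [2/15, 4/5, 1/15]
  s_3: [1/15, 1/3, 3/5]
P^2 =
  s_1: [16/225, 26/75, 131/225]
  s_2: [3/25, 151/225, 47/225]
  s_3: [4/45, 106/225, 11/25]
P^3 =
  s_1: [101/1125, 1607/3375, 293/675]
  s_2: [376/3375, 2074/3375, 37/135]
  s_3: [331/3375, 1787/3375, 419/1125]

(P^3)[s_2 -> s_2] = 2074/3375

Answer: 2074/3375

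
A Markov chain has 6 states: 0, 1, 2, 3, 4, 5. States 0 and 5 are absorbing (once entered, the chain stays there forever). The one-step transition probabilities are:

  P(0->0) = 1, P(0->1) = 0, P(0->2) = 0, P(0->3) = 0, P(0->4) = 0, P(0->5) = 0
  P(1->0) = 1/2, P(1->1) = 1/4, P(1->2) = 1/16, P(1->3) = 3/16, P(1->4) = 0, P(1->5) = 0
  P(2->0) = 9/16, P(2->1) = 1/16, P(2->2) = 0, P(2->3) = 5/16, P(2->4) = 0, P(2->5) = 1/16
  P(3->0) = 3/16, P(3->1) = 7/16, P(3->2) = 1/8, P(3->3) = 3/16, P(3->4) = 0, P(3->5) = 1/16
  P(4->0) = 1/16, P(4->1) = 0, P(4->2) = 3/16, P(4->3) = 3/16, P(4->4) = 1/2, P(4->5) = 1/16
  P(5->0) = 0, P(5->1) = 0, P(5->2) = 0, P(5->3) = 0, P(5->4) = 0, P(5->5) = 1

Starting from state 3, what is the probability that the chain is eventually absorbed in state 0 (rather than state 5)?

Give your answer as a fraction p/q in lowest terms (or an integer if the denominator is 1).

Answer: 294/331

Derivation:
Let a_i = P(absorbed in 0 | start in state i).
Boundary conditions: a_0 = 1, a_5 = 0.
For each transient state i, a_i = sum_j P(i->j) * a_j:
  a_1 = 1/2*a_0 + 1/4*a_1 + 1/16*a_2 + 3/16*a_3 + 0*a_4 + 0*a_5
  a_2 = 9/16*a_0 + 1/16*a_1 + 0*a_2 + 5/16*a_3 + 0*a_4 + 1/16*a_5
  a_3 = 3/16*a_0 + 7/16*a_1 + 1/8*a_2 + 3/16*a_3 + 0*a_4 + 1/16*a_5
  a_4 = 1/16*a_0 + 0*a_1 + 3/16*a_2 + 3/16*a_3 + 1/2*a_4 + 1/16*a_5

Substituting a_0 = 1 and a_5 = 0, rearrange to (I - Q) a = r where r[i] = P(i -> 0):
  [3/4, -1/16, -3/16, 0] . (a_1, a_2, a_3, a_4) = 1/2
  [-1/16, 1, -5/16, 0] . (a_1, a_2, a_3, a_4) = 9/16
  [-7/16, -1/8, 13/16, 0] . (a_1, a_2, a_3, a_4) = 3/16
  [0, -3/16, -3/16, 1/2] . (a_1, a_2, a_3, a_4) = 1/16

Solving yields:
  a_1 = 319/331
  a_2 = 298/331
  a_3 = 294/331
  a_4 = 2107/2648

Starting state is 3, so the absorption probability is a_3 = 294/331.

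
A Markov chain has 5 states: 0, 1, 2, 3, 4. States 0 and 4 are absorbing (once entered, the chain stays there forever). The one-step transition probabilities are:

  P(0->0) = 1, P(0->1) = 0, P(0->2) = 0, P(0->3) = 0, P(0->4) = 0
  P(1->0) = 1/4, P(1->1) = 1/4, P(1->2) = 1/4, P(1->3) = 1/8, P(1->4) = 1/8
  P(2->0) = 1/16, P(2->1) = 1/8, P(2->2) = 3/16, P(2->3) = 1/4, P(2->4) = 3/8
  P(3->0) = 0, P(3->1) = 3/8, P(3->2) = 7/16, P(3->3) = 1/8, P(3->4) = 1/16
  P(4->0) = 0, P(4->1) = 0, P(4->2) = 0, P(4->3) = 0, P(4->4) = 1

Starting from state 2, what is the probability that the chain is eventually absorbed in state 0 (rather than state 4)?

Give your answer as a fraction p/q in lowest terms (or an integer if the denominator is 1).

Answer: 1/4

Derivation:
Let a_i = P(absorbed in 0 | start in state i).
Boundary conditions: a_0 = 1, a_4 = 0.
For each transient state i, a_i = sum_j P(i->j) * a_j:
  a_1 = 1/4*a_0 + 1/4*a_1 + 1/4*a_2 + 1/8*a_3 + 1/8*a_4
  a_2 = 1/16*a_0 + 1/8*a_1 + 3/16*a_2 + 1/4*a_3 + 3/8*a_4
  a_3 = 0*a_0 + 3/8*a_1 + 7/16*a_2 + 1/8*a_3 + 1/16*a_4

Substituting a_0 = 1 and a_4 = 0, rearrange to (I - Q) a = r where r[i] = P(i -> 0):
  [3/4, -1/4, -1/8] . (a_1, a_2, a_3) = 1/4
  [-1/8, 13/16, -1/4] . (a_1, a_2, a_3) = 1/16
  [-3/8, -7/16, 7/8] . (a_1, a_2, a_3) = 0

Solving yields:
  a_1 = 49/104
  a_2 = 1/4
  a_3 = 17/52

Starting state is 2, so the absorption probability is a_2 = 1/4.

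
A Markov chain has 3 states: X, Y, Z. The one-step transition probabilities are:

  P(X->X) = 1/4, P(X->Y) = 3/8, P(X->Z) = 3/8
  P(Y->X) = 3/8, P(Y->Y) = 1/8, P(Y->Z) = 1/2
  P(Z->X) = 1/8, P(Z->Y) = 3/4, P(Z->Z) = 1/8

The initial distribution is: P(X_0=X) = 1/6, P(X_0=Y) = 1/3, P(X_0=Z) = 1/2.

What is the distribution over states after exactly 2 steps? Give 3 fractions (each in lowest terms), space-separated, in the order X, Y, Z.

Answer: 35/128 35/96 139/384

Derivation:
Propagating the distribution step by step (d_{t+1} = d_t * P):
d_0 = (X=1/6, Y=1/3, Z=1/2)
  d_1[X] = 1/6*1/4 + 1/3*3/8 + 1/2*1/8 = 11/48
  d_1[Y] = 1/6*3/8 + 1/3*1/8 + 1/2*3/4 = 23/48
  d_1[Z] = 1/6*3/8 + 1/3*1/2 + 1/2*1/8 = 7/24
d_1 = (X=11/48, Y=23/48, Z=7/24)
  d_2[X] = 11/48*1/4 + 23/48*3/8 + 7/24*1/8 = 35/128
  d_2[Y] = 11/48*3/8 + 23/48*1/8 + 7/24*3/4 = 35/96
  d_2[Z] = 11/48*3/8 + 23/48*1/2 + 7/24*1/8 = 139/384
d_2 = (X=35/128, Y=35/96, Z=139/384)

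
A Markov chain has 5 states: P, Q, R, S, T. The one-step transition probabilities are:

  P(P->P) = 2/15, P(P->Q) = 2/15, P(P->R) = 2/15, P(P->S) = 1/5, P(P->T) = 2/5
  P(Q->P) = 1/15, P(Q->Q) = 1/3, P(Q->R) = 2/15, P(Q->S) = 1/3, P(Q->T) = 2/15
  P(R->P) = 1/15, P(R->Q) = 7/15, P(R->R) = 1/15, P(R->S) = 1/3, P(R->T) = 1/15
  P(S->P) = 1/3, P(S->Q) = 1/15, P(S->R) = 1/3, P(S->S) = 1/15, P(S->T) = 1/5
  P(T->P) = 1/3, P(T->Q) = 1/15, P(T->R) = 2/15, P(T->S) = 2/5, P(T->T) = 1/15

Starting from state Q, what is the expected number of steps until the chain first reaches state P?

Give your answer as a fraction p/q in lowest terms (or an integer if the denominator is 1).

Let h_i = expected steps to first reach P from state i.
Boundary: h_P = 0.
First-step equations for the other states:
  h_Q = 1 + 1/15*h_P + 1/3*h_Q + 2/15*h_R + 1/3*h_S + 2/15*h_T
  h_R = 1 + 1/15*h_P + 7/15*h_Q + 1/15*h_R + 1/3*h_S + 1/15*h_T
  h_S = 1 + 1/3*h_P + 1/15*h_Q + 1/3*h_R + 1/15*h_S + 1/5*h_T
  h_T = 1 + 1/3*h_P + 1/15*h_Q + 2/15*h_R + 2/5*h_S + 1/15*h_T

Substituting h_P = 0 and rearranging gives the linear system (I - Q) h = 1:
  [2/3, -2/15, -1/3, -2/15] . (h_Q, h_R, h_S, h_T) = 1
  [-7/15, 14/15, -1/3, -1/15] . (h_Q, h_R, h_S, h_T) = 1
  [-1/15, -1/3, 14/15, -1/5] . (h_Q, h_R, h_S, h_T) = 1
  [-1/15, -2/15, -2/5, 14/15] . (h_Q, h_R, h_S, h_T) = 1

Solving yields:
  h_Q = 72765/12631
  h_R = 73965/12631
  h_S = 56625/12631
  h_T = 53565/12631

Starting state is Q, so the expected hitting time is h_Q = 72765/12631.

Answer: 72765/12631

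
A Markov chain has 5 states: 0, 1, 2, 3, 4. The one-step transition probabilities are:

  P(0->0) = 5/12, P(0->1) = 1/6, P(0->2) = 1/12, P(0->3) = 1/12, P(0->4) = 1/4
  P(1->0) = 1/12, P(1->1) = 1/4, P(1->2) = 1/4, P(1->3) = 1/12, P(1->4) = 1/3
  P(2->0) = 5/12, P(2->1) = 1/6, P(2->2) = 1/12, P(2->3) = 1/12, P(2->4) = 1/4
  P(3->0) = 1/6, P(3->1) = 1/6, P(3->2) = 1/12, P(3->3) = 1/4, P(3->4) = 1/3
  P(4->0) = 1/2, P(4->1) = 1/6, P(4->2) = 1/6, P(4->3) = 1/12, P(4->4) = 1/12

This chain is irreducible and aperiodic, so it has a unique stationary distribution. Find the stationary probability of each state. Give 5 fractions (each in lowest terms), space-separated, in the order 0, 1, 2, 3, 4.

Answer: 589/1680 2/11 2461/18480 1/10 361/1540

Derivation:
The stationary distribution satisfies pi = pi * P, i.e.:
  pi_0 = 5/12*pi_0 + 1/12*pi_1 + 5/12*pi_2 + 1/6*pi_3 + 1/2*pi_4
  pi_1 = 1/6*pi_0 + 1/4*pi_1 + 1/6*pi_2 + 1/6*pi_3 + 1/6*pi_4
  pi_2 = 1/12*pi_0 + 1/4*pi_1 + 1/12*pi_2 + 1/12*pi_3 + 1/6*pi_4
  pi_3 = 1/12*pi_0 + 1/12*pi_1 + 1/12*pi_2 + 1/4*pi_3 + 1/12*pi_4
  pi_4 = 1/4*pi_0 + 1/3*pi_1 + 1/4*pi_2 + 1/3*pi_3 + 1/12*pi_4
with normalization: pi_0 + pi_1 + pi_2 + pi_3 + pi_4 = 1.

Using the first 4 balance equations plus normalization, the linear system A*pi = b is:
  [-7/12, 1/12, 5/12, 1/6, 1/2] . pi = 0
  [1/6, -3/4, 1/6, 1/6, 1/6] . pi = 0
  [1/12, 1/4, -11/12, 1/12, 1/6] . pi = 0
  [1/12, 1/12, 1/12, -3/4, 1/12] . pi = 0
  [1, 1, 1, 1, 1] . pi = 1

Solving yields:
  pi_0 = 589/1680
  pi_1 = 2/11
  pi_2 = 2461/18480
  pi_3 = 1/10
  pi_4 = 361/1540

Verification (pi * P):
  589/1680*5/12 + 2/11*1/12 + 2461/18480*5/12 + 1/10*1/6 + 361/1540*1/2 = 589/1680 = pi_0  (ok)
  589/1680*1/6 + 2/11*1/4 + 2461/18480*1/6 + 1/10*1/6 + 361/1540*1/6 = 2/11 = pi_1  (ok)
  589/1680*1/12 + 2/11*1/4 + 2461/18480*1/12 + 1/10*1/12 + 361/1540*1/6 = 2461/18480 = pi_2  (ok)
  589/1680*1/12 + 2/11*1/12 + 2461/18480*1/12 + 1/10*1/4 + 361/1540*1/12 = 1/10 = pi_3  (ok)
  589/1680*1/4 + 2/11*1/3 + 2461/18480*1/4 + 1/10*1/3 + 361/1540*1/12 = 361/1540 = pi_4  (ok)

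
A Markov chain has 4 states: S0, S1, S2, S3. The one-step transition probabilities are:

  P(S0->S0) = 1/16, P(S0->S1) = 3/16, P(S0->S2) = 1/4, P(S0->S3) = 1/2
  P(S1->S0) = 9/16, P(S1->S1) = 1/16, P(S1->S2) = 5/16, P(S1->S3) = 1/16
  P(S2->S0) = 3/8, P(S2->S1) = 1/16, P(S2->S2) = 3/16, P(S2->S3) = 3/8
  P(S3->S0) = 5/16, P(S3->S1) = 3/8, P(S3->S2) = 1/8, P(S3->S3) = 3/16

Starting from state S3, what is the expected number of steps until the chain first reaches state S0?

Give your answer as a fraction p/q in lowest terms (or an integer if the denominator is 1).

Answer: 528/203

Derivation:
Let h_i = expected steps to first reach S0 from state i.
Boundary: h_S0 = 0.
First-step equations for the other states:
  h_S1 = 1 + 9/16*h_S0 + 1/16*h_S1 + 5/16*h_S2 + 1/16*h_S3
  h_S2 = 1 + 3/8*h_S0 + 1/16*h_S1 + 3/16*h_S2 + 3/8*h_S3
  h_S3 = 1 + 5/16*h_S0 + 3/8*h_S1 + 1/8*h_S2 + 3/16*h_S3

Substituting h_S0 = 0 and rearranging gives the linear system (I - Q) h = 1:
  [15/16, -5/16, -1/16] . (h_S1, h_S2, h_S3) = 1
  [-1/16, 13/16, -3/8] . (h_S1, h_S2, h_S3) = 1
  [-3/8, -1/8, 13/16] . (h_S1, h_S2, h_S3) = 1

Solving yields:
  h_S1 = 2136/1015
  h_S2 = 376/145
  h_S3 = 528/203

Starting state is S3, so the expected hitting time is h_S3 = 528/203.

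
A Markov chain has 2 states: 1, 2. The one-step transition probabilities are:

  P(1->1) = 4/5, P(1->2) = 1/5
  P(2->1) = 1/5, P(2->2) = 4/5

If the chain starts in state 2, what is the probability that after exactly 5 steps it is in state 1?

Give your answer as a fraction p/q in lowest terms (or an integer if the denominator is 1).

Computing P^5 by repeated multiplication:
P^1 =
  1: [4/5, 1/5]
  2: [1/5, 4/5]
P^2 =
  1: [17/25, 8/25]
  2: [8/25, 17/25]
P^3 =
  1: [76/125, 49/125]
  2: [49/125, 76/125]
P^4 =
  1: [353/625, 272/625]
  2: [272/625, 353/625]
P^5 =
  1: [1684/3125, 1441/3125]
  2: [1441/3125, 1684/3125]

(P^5)[2 -> 1] = 1441/3125

Answer: 1441/3125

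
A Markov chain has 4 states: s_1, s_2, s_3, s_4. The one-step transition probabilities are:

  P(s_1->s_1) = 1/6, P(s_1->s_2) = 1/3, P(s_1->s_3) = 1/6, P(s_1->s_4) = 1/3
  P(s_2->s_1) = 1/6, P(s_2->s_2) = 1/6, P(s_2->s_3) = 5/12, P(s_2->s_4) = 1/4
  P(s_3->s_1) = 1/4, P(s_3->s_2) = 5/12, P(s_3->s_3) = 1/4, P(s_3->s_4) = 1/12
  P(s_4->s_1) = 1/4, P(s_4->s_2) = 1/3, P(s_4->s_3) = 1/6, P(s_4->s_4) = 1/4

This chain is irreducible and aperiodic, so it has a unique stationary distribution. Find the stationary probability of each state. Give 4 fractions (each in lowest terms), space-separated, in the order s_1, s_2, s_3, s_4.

The stationary distribution satisfies pi = pi * P, i.e.:
  pi_s_1 = 1/6*pi_s_1 + 1/6*pi_s_2 + 1/4*pi_s_3 + 1/4*pi_s_4
  pi_s_2 = 1/3*pi_s_1 + 1/6*pi_s_2 + 5/12*pi_s_3 + 1/3*pi_s_4
  pi_s_3 = 1/6*pi_s_1 + 5/12*pi_s_2 + 1/4*pi_s_3 + 1/6*pi_s_4
  pi_s_4 = 1/3*pi_s_1 + 1/4*pi_s_2 + 1/12*pi_s_3 + 1/4*pi_s_4
with normalization: pi_s_1 + pi_s_2 + pi_s_3 + pi_s_4 = 1.

Using the first 3 balance equations plus normalization, the linear system A*pi = b is:
  [-5/6, 1/6, 1/4, 1/4] . pi = 0
  [1/3, -5/6, 5/12, 1/3] . pi = 0
  [1/6, 5/12, -3/4, 1/6] . pi = 0
  [1, 1, 1, 1] . pi = 1

Solving yields:
  pi_s_1 = 407/1963
  pi_s_2 = 46/151
  pi_s_3 = 40/151
  pi_s_4 = 438/1963

Verification (pi * P):
  407/1963*1/6 + 46/151*1/6 + 40/151*1/4 + 438/1963*1/4 = 407/1963 = pi_s_1  (ok)
  407/1963*1/3 + 46/151*1/6 + 40/151*5/12 + 438/1963*1/3 = 46/151 = pi_s_2  (ok)
  407/1963*1/6 + 46/151*5/12 + 40/151*1/4 + 438/1963*1/6 = 40/151 = pi_s_3  (ok)
  407/1963*1/3 + 46/151*1/4 + 40/151*1/12 + 438/1963*1/4 = 438/1963 = pi_s_4  (ok)

Answer: 407/1963 46/151 40/151 438/1963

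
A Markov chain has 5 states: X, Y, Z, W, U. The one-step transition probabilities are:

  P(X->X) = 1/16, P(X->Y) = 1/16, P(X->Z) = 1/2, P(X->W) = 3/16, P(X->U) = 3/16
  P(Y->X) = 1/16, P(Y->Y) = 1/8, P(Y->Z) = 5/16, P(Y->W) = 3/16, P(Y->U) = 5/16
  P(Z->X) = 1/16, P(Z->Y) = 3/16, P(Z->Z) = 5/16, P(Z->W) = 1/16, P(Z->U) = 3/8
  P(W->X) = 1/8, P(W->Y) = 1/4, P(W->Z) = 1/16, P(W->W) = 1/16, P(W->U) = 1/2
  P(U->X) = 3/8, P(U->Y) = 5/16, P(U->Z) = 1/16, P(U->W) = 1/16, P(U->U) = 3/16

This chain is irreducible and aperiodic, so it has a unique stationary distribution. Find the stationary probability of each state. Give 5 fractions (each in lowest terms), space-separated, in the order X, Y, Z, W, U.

Answer: 6851/42751 16947/85502 20767/85502 9175/85502 24911/85502

Derivation:
The stationary distribution satisfies pi = pi * P, i.e.:
  pi_X = 1/16*pi_X + 1/16*pi_Y + 1/16*pi_Z + 1/8*pi_W + 3/8*pi_U
  pi_Y = 1/16*pi_X + 1/8*pi_Y + 3/16*pi_Z + 1/4*pi_W + 5/16*pi_U
  pi_Z = 1/2*pi_X + 5/16*pi_Y + 5/16*pi_Z + 1/16*pi_W + 1/16*pi_U
  pi_W = 3/16*pi_X + 3/16*pi_Y + 1/16*pi_Z + 1/16*pi_W + 1/16*pi_U
  pi_U = 3/16*pi_X + 5/16*pi_Y + 3/8*pi_Z + 1/2*pi_W + 3/16*pi_U
with normalization: pi_X + pi_Y + pi_Z + pi_W + pi_U = 1.

Using the first 4 balance equations plus normalization, the linear system A*pi = b is:
  [-15/16, 1/16, 1/16, 1/8, 3/8] . pi = 0
  [1/16, -7/8, 3/16, 1/4, 5/16] . pi = 0
  [1/2, 5/16, -11/16, 1/16, 1/16] . pi = 0
  [3/16, 3/16, 1/16, -15/16, 1/16] . pi = 0
  [1, 1, 1, 1, 1] . pi = 1

Solving yields:
  pi_X = 6851/42751
  pi_Y = 16947/85502
  pi_Z = 20767/85502
  pi_W = 9175/85502
  pi_U = 24911/85502

Verification (pi * P):
  6851/42751*1/16 + 16947/85502*1/16 + 20767/85502*1/16 + 9175/85502*1/8 + 24911/85502*3/8 = 6851/42751 = pi_X  (ok)
  6851/42751*1/16 + 16947/85502*1/8 + 20767/85502*3/16 + 9175/85502*1/4 + 24911/85502*5/16 = 16947/85502 = pi_Y  (ok)
  6851/42751*1/2 + 16947/85502*5/16 + 20767/85502*5/16 + 9175/85502*1/16 + 24911/85502*1/16 = 20767/85502 = pi_Z  (ok)
  6851/42751*3/16 + 16947/85502*3/16 + 20767/85502*1/16 + 9175/85502*1/16 + 24911/85502*1/16 = 9175/85502 = pi_W  (ok)
  6851/42751*3/16 + 16947/85502*5/16 + 20767/85502*3/8 + 9175/85502*1/2 + 24911/85502*3/16 = 24911/85502 = pi_U  (ok)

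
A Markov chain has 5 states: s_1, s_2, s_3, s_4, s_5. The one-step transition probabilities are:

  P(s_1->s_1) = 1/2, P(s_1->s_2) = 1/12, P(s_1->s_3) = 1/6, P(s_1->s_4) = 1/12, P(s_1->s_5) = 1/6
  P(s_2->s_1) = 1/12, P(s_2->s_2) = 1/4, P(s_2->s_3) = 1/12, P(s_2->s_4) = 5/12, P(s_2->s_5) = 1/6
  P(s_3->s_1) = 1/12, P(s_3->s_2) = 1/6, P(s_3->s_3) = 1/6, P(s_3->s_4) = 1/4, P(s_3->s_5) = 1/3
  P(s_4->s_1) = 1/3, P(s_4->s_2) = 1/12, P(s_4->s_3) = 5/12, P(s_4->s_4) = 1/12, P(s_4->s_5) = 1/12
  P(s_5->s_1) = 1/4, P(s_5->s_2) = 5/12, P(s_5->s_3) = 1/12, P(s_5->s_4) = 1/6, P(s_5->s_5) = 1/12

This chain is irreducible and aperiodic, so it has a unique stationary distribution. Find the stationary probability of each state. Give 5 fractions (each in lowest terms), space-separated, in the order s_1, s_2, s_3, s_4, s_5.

The stationary distribution satisfies pi = pi * P, i.e.:
  pi_s_1 = 1/2*pi_s_1 + 1/12*pi_s_2 + 1/12*pi_s_3 + 1/3*pi_s_4 + 1/4*pi_s_5
  pi_s_2 = 1/12*pi_s_1 + 1/4*pi_s_2 + 1/6*pi_s_3 + 1/12*pi_s_4 + 5/12*pi_s_5
  pi_s_3 = 1/6*pi_s_1 + 1/12*pi_s_2 + 1/6*pi_s_3 + 5/12*pi_s_4 + 1/12*pi_s_5
  pi_s_4 = 1/12*pi_s_1 + 5/12*pi_s_2 + 1/4*pi_s_3 + 1/12*pi_s_4 + 1/6*pi_s_5
  pi_s_5 = 1/6*pi_s_1 + 1/6*pi_s_2 + 1/3*pi_s_3 + 1/12*pi_s_4 + 1/12*pi_s_5
with normalization: pi_s_1 + pi_s_2 + pi_s_3 + pi_s_4 + pi_s_5 = 1.

Using the first 4 balance equations plus normalization, the linear system A*pi = b is:
  [-1/2, 1/12, 1/12, 1/3, 1/4] . pi = 0
  [1/12, -3/4, 1/6, 1/12, 5/12] . pi = 0
  [1/6, 1/12, -5/6, 5/12, 1/12] . pi = 0
  [1/12, 5/12, 1/4, -11/12, 1/6] . pi = 0
  [1, 1, 1, 1, 1] . pi = 1

Solving yields:
  pi_s_1 = 5008/18401
  pi_s_2 = 3414/18401
  pi_s_3 = 3399/18401
  pi_s_4 = 3495/18401
  pi_s_5 = 3085/18401

Verification (pi * P):
  5008/18401*1/2 + 3414/18401*1/12 + 3399/18401*1/12 + 3495/18401*1/3 + 3085/18401*1/4 = 5008/18401 = pi_s_1  (ok)
  5008/18401*1/12 + 3414/18401*1/4 + 3399/18401*1/6 + 3495/18401*1/12 + 3085/18401*5/12 = 3414/18401 = pi_s_2  (ok)
  5008/18401*1/6 + 3414/18401*1/12 + 3399/18401*1/6 + 3495/18401*5/12 + 3085/18401*1/12 = 3399/18401 = pi_s_3  (ok)
  5008/18401*1/12 + 3414/18401*5/12 + 3399/18401*1/4 + 3495/18401*1/12 + 3085/18401*1/6 = 3495/18401 = pi_s_4  (ok)
  5008/18401*1/6 + 3414/18401*1/6 + 3399/18401*1/3 + 3495/18401*1/12 + 3085/18401*1/12 = 3085/18401 = pi_s_5  (ok)

Answer: 5008/18401 3414/18401 3399/18401 3495/18401 3085/18401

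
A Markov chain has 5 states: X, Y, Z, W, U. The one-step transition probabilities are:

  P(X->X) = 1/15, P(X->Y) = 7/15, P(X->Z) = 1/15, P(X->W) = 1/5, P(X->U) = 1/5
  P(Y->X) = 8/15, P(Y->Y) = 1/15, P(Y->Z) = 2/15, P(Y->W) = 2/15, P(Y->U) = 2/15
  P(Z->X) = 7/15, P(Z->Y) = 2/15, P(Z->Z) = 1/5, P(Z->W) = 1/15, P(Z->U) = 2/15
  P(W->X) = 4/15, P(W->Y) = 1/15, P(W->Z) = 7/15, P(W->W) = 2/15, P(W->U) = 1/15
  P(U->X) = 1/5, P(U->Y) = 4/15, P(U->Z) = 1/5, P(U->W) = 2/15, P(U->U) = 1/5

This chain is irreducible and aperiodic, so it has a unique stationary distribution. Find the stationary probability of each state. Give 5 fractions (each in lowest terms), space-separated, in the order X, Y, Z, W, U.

The stationary distribution satisfies pi = pi * P, i.e.:
  pi_X = 1/15*pi_X + 8/15*pi_Y + 7/15*pi_Z + 4/15*pi_W + 1/5*pi_U
  pi_Y = 7/15*pi_X + 1/15*pi_Y + 2/15*pi_Z + 1/15*pi_W + 4/15*pi_U
  pi_Z = 1/15*pi_X + 2/15*pi_Y + 1/5*pi_Z + 7/15*pi_W + 1/5*pi_U
  pi_W = 1/5*pi_X + 2/15*pi_Y + 1/15*pi_Z + 2/15*pi_W + 2/15*pi_U
  pi_U = 1/5*pi_X + 2/15*pi_Y + 2/15*pi_Z + 1/15*pi_W + 1/5*pi_U
with normalization: pi_X + pi_Y + pi_Z + pi_W + pi_U = 1.

Using the first 4 balance equations plus normalization, the linear system A*pi = b is:
  [-14/15, 8/15, 7/15, 4/15, 1/5] . pi = 0
  [7/15, -14/15, 2/15, 1/15, 4/15] . pi = 0
  [1/15, 2/15, -4/5, 7/15, 1/5] . pi = 0
  [1/5, 2/15, 1/15, -13/15, 2/15] . pi = 0
  [1, 1, 1, 1, 1] . pi = 1

Solving yields:
  pi_X = 1668/5659
  pi_Y = 3863/16977
  pi_Z = 1036/5659
  pi_W = 2390/16977
  pi_U = 2612/16977

Verification (pi * P):
  1668/5659*1/15 + 3863/16977*8/15 + 1036/5659*7/15 + 2390/16977*4/15 + 2612/16977*1/5 = 1668/5659 = pi_X  (ok)
  1668/5659*7/15 + 3863/16977*1/15 + 1036/5659*2/15 + 2390/16977*1/15 + 2612/16977*4/15 = 3863/16977 = pi_Y  (ok)
  1668/5659*1/15 + 3863/16977*2/15 + 1036/5659*1/5 + 2390/16977*7/15 + 2612/16977*1/5 = 1036/5659 = pi_Z  (ok)
  1668/5659*1/5 + 3863/16977*2/15 + 1036/5659*1/15 + 2390/16977*2/15 + 2612/16977*2/15 = 2390/16977 = pi_W  (ok)
  1668/5659*1/5 + 3863/16977*2/15 + 1036/5659*2/15 + 2390/16977*1/15 + 2612/16977*1/5 = 2612/16977 = pi_U  (ok)

Answer: 1668/5659 3863/16977 1036/5659 2390/16977 2612/16977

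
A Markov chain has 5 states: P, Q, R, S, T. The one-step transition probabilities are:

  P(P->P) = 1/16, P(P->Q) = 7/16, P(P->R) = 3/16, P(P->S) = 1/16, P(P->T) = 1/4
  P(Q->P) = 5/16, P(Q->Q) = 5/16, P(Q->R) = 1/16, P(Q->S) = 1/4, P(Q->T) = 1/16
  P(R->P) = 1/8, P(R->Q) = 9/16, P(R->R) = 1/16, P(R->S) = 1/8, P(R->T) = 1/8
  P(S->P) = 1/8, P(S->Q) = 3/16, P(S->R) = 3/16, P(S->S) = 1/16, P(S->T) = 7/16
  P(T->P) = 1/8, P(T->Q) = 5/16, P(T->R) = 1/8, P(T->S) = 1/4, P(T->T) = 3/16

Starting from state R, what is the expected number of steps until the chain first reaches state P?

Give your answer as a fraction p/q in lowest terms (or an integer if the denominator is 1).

Let h_i = expected steps to first reach P from state i.
Boundary: h_P = 0.
First-step equations for the other states:
  h_Q = 1 + 5/16*h_P + 5/16*h_Q + 1/16*h_R + 1/4*h_S + 1/16*h_T
  h_R = 1 + 1/8*h_P + 9/16*h_Q + 1/16*h_R + 1/8*h_S + 1/8*h_T
  h_S = 1 + 1/8*h_P + 3/16*h_Q + 3/16*h_R + 1/16*h_S + 7/16*h_T
  h_T = 1 + 1/8*h_P + 5/16*h_Q + 1/8*h_R + 1/4*h_S + 3/16*h_T

Substituting h_P = 0 and rearranging gives the linear system (I - Q) h = 1:
  [11/16, -1/16, -1/4, -1/16] . (h_Q, h_R, h_S, h_T) = 1
  [-9/16, 15/16, -1/8, -1/8] . (h_Q, h_R, h_S, h_T) = 1
  [-3/16, -3/16, 15/16, -7/16] . (h_Q, h_R, h_S, h_T) = 1
  [-5/16, -1/8, -1/4, 13/16] . (h_Q, h_R, h_S, h_T) = 1

Solving yields:
  h_Q = 4592/1037
  h_R = 5376/1037
  h_S = 5728/1037
  h_T = 5632/1037

Starting state is R, so the expected hitting time is h_R = 5376/1037.

Answer: 5376/1037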